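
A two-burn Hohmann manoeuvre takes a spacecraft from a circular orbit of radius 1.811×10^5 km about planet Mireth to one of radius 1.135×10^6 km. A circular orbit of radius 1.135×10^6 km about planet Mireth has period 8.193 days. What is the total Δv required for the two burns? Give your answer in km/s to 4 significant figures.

Δv = 12.69 km/s

From Kepler's third law T² = 4π²r³/μ at r = 1.135×10^6 km, T = 8.193 days = 8.193 × 86400 s = 7.078752×10^5 s: μ = 4π²r³/T² = 1.15195×10^8 km³/s².
Semi-major axis of the transfer orbit: a_t = (1.811×10^5 + 1.135×10^6)/2 = 6.5805×10^5 km.
Circular speed at r₁: v₁ = √(μ/r₁) = √(1.15195×10^8/1.811×10^5) = 25.221 km/s.
Transfer-orbit speed at r₁ (v² = μ(2/r − 1/a)): v_p = √[μ(2/r₁ − 1/a_t)] = 33.123 km/s.
First burn Δv₁ = |v_p − v₁| = 7.902 km/s.
Circular speed at r₂: v₂ = √(μ/r₂) = 10.074 km/s.
Transfer-orbit speed at r₂: v_a = √[μ(2/r₂ − 1/a_t)] = 5.2850 km/s.
Second burn Δv₂ = |v₂ − v_a| = 4.789 km/s.
Total Δv = Δv₁ + Δv₂ = 12.69 km/s.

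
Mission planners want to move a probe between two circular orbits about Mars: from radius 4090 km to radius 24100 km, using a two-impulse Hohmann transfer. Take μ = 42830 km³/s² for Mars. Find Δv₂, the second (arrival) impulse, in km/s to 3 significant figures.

Δv₂ = 0.615 km/s

Semi-major axis of the transfer orbit: a_t = (4090 + 24100)/2 = 14095 km.
On the circular orbit at r = 24100 km, v_c = √(μ/r) = 1.3331 km/s.
Vis-viva on the transfer ellipse at r = 24100 km gives v_t = √[μ(2/r − 1/a_t)] = 0.71812 km/s.
Δv₂ = |v_t − v_c| = |0.71812 − 1.3331| = 0.6150 km/s.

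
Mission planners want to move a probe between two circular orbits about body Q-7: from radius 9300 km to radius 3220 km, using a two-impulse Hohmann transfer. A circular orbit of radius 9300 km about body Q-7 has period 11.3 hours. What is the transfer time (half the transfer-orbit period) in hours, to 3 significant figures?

t = 3.12 hours

From Kepler's third law T² = 4π²r³/μ at r = 9300 km, T = 11.3 hours = 11.3 × 3600 s = 40680 s: μ = 4π²r³/T² = 19188.8 km³/s².
The Hohmann ellipse has a_t = (r₁ + r₂)/2 = 6260 km.
Transfer time t = π√(a_t³/μ) = π√((6260)³ / 19188.8) = 11230 s.
Converting: 11230 s ÷ 3600 s/hour = 3.12 hours.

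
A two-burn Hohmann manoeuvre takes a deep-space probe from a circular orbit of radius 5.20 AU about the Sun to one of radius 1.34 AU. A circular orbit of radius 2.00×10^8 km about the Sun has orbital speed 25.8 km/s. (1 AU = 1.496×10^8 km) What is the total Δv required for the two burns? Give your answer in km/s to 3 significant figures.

Δv = 11.4 km/s

From the circular-orbit relation v² = μ/r at r = 2.00×10^8 km: μ = v²r = (25.8)² × 2.00×10^8 = 1.33128×10^11 km³/s².
In km: r₁ = 5.20 × 1.496×10^8 = 7.7792×10^8 km; r₂ = 1.34 × 1.496×10^8 = 2.00464×10^8 km.
Transfer-ellipse semi-major axis a_t = (r₁ + r₂)/2 = (7.7792×10^8 + 2.00464×10^8)/2 = 4.89192×10^8 km.
At r₁ the circular-orbit speed is v₁ = √(μ/r₁) = 13.08179 km/s.
On the transfer ellipse at r₁, v² = μ(2/r − 1/a) gives v_a = √[μ(2/r₁ − 1/a_t)] = 8.374247 km/s.
First burn Δv₁ = |v_a − v₁| = 4.7075 km/s.
At r₂, v₂ = √(μ/r₂) = 25.770 km/s.
Transfer-orbit speed at r₂: v_p = √[μ(2/r₂ − 1/a_t)] = 32.497 km/s.
Second burn Δv₂ = |v₂ − v_p| = 6.7270 km/s.
Δv = Δv₁ + Δv₂ = 4.7075 + 6.7270 = 11.43 km/s.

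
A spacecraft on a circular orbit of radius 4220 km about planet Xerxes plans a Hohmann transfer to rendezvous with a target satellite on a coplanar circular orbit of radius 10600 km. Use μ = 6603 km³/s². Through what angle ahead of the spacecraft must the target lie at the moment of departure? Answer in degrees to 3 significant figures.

Transfer-ellipse semi-major axis a_t = (r₁ + r₂)/2 = (4220 + 10600)/2 = 7410 km.
The half-period of the transfer ellipse is t = π√(a_t³/μ) = 24660 s.
Target angular speed ω₂ = √(μ/r₂³) = 7.446×10^-5 rad/s.
Angle swept by the target during transfer: ω₂·t = 1.836 rad = 105.2°.
The spacecraft traverses 180° on the transfer ellipse, so the target must lead by 180° − 105.2° = 74.8°.

φ = 74.8°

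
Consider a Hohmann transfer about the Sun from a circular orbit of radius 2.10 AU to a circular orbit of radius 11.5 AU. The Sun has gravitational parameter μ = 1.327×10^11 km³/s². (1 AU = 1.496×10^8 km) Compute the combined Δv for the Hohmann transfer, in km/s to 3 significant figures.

Δv = 10.1 km/s

In km: r₁ = 2.10 × 1.496×10^8 = 3.1416×10^8 km; r₂ = 11.5 × 1.496×10^8 = 1.7204×10^9 km.
Transfer-ellipse semi-major axis a_t = (r₁ + r₂)/2 = (3.1416×10^8 + 1.7204×10^9)/2 = 1.01728×10^9 km.
Circular speed at r₁: v₁ = √(μ/r₁) = √(1.327×10^11/3.1416×10^8) = 20.552 km/s.
Transfer-orbit speed at r₁ (v² = μ(2/r − 1/a)): v_p = √[μ(2/r₁ − 1/a_t)] = 26.727 km/s.
First burn Δv₁ = |v_p − v₁| = 6.175 km/s.
At r₂, v₂ = √(μ/r₂) = 8.783 km/s.
Transfer-orbit speed at r₂: v_a = √[μ(2/r₂ − 1/a_t)] = 4.881 km/s.
Second burn Δv₂ = |v₂ − v_a| = 3.902 km/s.
Total Δv = Δv₁ + Δv₂ = 10.08 km/s.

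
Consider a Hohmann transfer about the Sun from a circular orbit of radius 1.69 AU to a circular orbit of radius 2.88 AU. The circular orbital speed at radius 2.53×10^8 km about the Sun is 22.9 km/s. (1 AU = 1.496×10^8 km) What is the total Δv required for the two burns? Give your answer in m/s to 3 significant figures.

Δv = 5270 m/s

From the circular-orbit relation v² = μ/r at r = 2.53×10^8 km: μ = v²r = (22.9)² × 2.53×10^8 = 1.32676×10^11 km³/s².
In km: r₁ = 1.69 × 1.496×10^8 = 2.52824×10^8 km; r₂ = 2.88 × 1.496×10^8 = 4.30848×10^8 km.
Semi-major axis of the transfer orbit: a_t = (2.52824×10^8 + 4.30848×10^8)/2 = 3.41836×10^8 km.
At r₁ the circular-orbit speed is v₁ = √(μ/r₁) = 22.91 km/s.
On the transfer ellipse at r₁, vis-viva equation gives v_p = √[μ(2/r₁ − 1/a_t)] = 25.72 km/s.
First burn Δv₁ = |v_p − v₁| = 2.810 km/s.
At r₂, v₂ = √(μ/r₂) = 17.5482 km/s.
Transfer-orbit speed at r₂: v_a = √[μ(2/r₂ − 1/a_t)] = 15.0916 km/s.
Second burn Δv₂ = |v₂ − v_a| = 2.457 km/s.
Δv = Δv₁ + Δv₂ = 2.810 + 2.457 = 5.267 km/s.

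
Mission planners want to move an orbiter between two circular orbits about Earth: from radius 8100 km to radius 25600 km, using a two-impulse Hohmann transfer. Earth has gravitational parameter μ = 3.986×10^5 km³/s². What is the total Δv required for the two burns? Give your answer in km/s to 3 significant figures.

Transfer-ellipse semi-major axis a_t = (r₁ + r₂)/2 = (8100 + 25600)/2 = 16850 km.
Circular speed at r₁: v₁ = √(μ/r₁) = √(3.986×10^5/8100) = 7.015 km/s.
Transfer-orbit speed at r₁ (vis-viva): v_p = √[μ(2/r₁ − 1/a_t)] = 8.647 km/s.
First burn Δv₁ = |v_p − v₁| = 1.632 km/s.
At r₂, v₂ = √(μ/r₂) = 3.946 km/s.
Transfer-orbit speed at r₂: v_a = √[μ(2/r₂ − 1/a_t)] = 2.736 km/s.
Second burn Δv₂ = |v₂ − v_a| = 1.210 km/s.
Total Δv = Δv₁ + Δv₂ = 2.842 km/s.

Δv = 2.84 km/s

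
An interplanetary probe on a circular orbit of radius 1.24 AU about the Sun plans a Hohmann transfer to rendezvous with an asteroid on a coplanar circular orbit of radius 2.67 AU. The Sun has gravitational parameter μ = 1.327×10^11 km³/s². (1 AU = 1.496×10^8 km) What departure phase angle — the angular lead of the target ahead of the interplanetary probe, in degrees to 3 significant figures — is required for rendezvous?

φ = 67.2°

In km: r₁ = 1.24 × 1.496×10^8 = 1.85504×10^8 km; r₂ = 2.67 × 1.496×10^8 = 3.99432×10^8 km.
Semi-major axis of the transfer orbit: a_t = (1.85504×10^8 + 3.99432×10^8)/2 = 2.92468×10^8 km.
The half-period of the transfer ellipse is t = π√(a_t³/μ) = 4.314×10^7 s.
The target's mean motion on its circular orbit is ω₂ = √(μ/r₂³) = 4.563×10^-8 rad/s.
Angle swept by the target during transfer: ω₂·t = 1.968 rad = 112.8°.
Arrival is 180° from departure on the ellipse, so φ = 180° − 112.8° = 67.2°.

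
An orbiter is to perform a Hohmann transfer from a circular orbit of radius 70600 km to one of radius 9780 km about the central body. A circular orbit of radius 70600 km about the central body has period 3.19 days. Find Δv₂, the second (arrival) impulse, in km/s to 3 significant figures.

Δv₂ = 1.41 km/s

From Kepler's third law T² = 4π²r³/μ at r = 70600 km, T = 3.19 days = 3.19 × 86400 s = 2.75616×10^5 s: μ = 4π²r³/T² = 1.82879×10^5 km³/s².
Transfer-ellipse semi-major axis a_t = (r₁ + r₂)/2 = (70600 + 9780)/2 = 40190 km.
On the circular orbit at r = 9780 km, v_c = √(μ/r) = 4.324 km/s.
Vis-viva on the transfer ellipse at r = 9780 km gives v_t = √[μ(2/r − 1/a_t)] = 5.731 km/s.
Δv₂ = |v_t − v_c| = |5.731 − 4.324| = 1.407 km/s.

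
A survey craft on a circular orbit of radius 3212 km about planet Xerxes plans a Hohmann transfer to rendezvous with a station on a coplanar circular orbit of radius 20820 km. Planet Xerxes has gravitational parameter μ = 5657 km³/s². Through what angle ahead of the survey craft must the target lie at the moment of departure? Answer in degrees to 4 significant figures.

φ = 101.1°

The Hohmann ellipse has a_t = (r₁ + r₂)/2 = 12016 km.
The half-period of the transfer ellipse is t = π√(a_t³/μ) = 55017 s.
The target's mean motion on its circular orbit is ω₂ = √(μ/r₂³) = 2.5036×10^-5 rad/s.
Angle swept by the target during transfer: ω₂·t = 1.3774 rad = 78.92°.
The survey craft traverses 180° on the transfer ellipse, so the target must lead by 180° − 78.92° = 101.1°.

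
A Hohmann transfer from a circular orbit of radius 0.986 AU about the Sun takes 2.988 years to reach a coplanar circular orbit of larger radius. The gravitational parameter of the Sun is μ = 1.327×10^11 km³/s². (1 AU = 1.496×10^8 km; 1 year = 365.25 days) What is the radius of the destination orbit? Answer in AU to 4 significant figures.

r₂ = 5.600 AU

In km: r₁ = 0.986 × 1.496×10^8 = 1.475056×10^8 km.
Transfer time t = 2.988 years × 365.25 × 86400 s = 9.42941088×10^7 s, and t = π√(a_t³/μ).
So a_t = (μ t²/π²)^(1/3) = (1.327×10^11 × (9.42941088×10^7)² / π²)^(1/3) = 4.9262×10^8 km.
Since a_t = (r₁ + r₂)/2, r₂ = 2a_t − r₁ = 2×4.9262×10^8 − 1.475056×10^8 = 8.377344×10^8 km.
In AU: r₂ = 8.377344×10^8 / 1.496×10^8 = 5.600 AU.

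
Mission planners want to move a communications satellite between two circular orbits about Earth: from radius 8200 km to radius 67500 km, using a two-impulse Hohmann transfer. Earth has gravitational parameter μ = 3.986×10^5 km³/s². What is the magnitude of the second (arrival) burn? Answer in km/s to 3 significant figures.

The Hohmann ellipse has a_t = (r₁ + r₂)/2 = 37850 km.
Circular speed at r = 67500 km: v_c = √(μ/r) = 2.430 km/s.
Transfer-orbit speed at the same r (vis-viva, a = a_t): v_t = √[μ(2/r − 1/a_t)] = 1.131 km/s.
Δv₂ = |v_t − v_c| = |1.131 − 2.430| = 1.299 km/s.

Δv₂ = 1.30 km/s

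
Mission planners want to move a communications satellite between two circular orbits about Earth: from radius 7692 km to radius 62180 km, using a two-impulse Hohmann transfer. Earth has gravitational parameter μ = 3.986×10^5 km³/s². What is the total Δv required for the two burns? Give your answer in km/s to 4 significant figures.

Δv = 3.749 km/s

The Hohmann ellipse has a_t = (r₁ + r₂)/2 = 34936 km.
Circular speed at r₁: v₁ = √(μ/r₁) = √(3.986×10^5/7692) = 7.199 km/s.
On the transfer ellipse at r₁, vis-viva gives v_p = √[μ(2/r₁ − 1/a_t)] = 9.604 km/s.
First burn Δv₁ = |v_p − v₁| = 2.405 km/s.
At r₂, v₂ = √(μ/r₂) = 2.532 km/s.
Transfer-orbit speed at r₂: v_a = √[μ(2/r₂ − 1/a_t)] = 1.188 km/s.
Second burn Δv₂ = |v₂ − v_a| = 1.344 km/s.
Δv = Δv₁ + Δv₂ = 2.405 + 1.344 = 3.749 km/s.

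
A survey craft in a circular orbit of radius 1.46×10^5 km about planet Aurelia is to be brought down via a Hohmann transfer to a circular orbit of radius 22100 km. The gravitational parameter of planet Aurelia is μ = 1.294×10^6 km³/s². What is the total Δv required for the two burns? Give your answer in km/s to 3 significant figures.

Δv = 3.88 km/s

Transfer-ellipse semi-major axis a_t = (r₁ + r₂)/2 = (1.460×10^5 + 22100)/2 = 84050 km.
Circular speed at r₁: v₁ = √(μ/r₁) = √(1.294×10^6/1.460×10^5) = 2.97708 km/s.
On the transfer ellipse at r₁, v² = μ(2/r − 1/a) gives v_a = √[μ(2/r₁ − 1/a_t)] = 1.52657 km/s.
First burn Δv₁ = |v_a − v₁| = 1.451 km/s.
Circular speed at r₂: v₂ = √(μ/r₂) = 7.6519 km/s.
Transfer-orbit speed at r₂: v_p = √[μ(2/r₂ − 1/a_t)] = 10.085 km/s.
Second burn Δv₂ = |v₂ − v_p| = 2.433 km/s.
Δv = Δv₁ + Δv₂ = 1.451 + 2.433 = 3.884 km/s.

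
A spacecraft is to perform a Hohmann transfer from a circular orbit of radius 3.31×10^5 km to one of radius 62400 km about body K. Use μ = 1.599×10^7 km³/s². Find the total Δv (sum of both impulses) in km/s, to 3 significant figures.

Δv = 7.79 km/s

The Hohmann ellipse has a_t = (r₁ + r₂)/2 = 1.967×10^5 km.
Circular speed at r₁: v₁ = √(μ/r₁) = √(1.599×10^7/3.310×10^5) = 6.95041 km/s.
Transfer-orbit speed at r₁ (v² = μ(2/r − 1/a)): v_a = √[μ(2/r₁ − 1/a_t)] = 3.91472 km/s.
First burn Δv₁ = |v_a − v₁| = 3.03569 km/s.
Circular speed at r₂: v₂ = √(μ/r₂) = 16.007811 km/s.
Transfer-orbit speed at r₂: v_p = √[μ(2/r₂ − 1/a_t)] = 20.765565 km/s.
Second burn Δv₂ = |v₂ − v_p| = 4.75775 km/s.
Δv = Δv₁ + Δv₂ = 3.03569 + 4.75775 = 7.793 km/s.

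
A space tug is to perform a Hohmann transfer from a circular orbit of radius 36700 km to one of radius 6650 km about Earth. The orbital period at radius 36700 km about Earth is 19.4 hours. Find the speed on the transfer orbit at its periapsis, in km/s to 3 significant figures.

From Kepler's third law T² = 4π²r³/μ at r = 36700 km, T = 19.4 hours = 19.4 × 3600 s = 69840 s: μ = 4π²r³/T² = 4.00082×10^5 km³/s².
The Hohmann ellipse has a_t = (r₁ + r₂)/2 = 21675 km.
The periapsis of the transfer ellipse is at r = 6650 km.
From the vis-viva equation, v = √[μ(2/r − 1/a_t)] = 10.09 km/s.

v = 10.1 km/s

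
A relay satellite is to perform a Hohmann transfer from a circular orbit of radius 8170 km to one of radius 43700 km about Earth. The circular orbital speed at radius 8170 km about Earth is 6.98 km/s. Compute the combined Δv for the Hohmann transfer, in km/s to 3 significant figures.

Δv = 3.40 km/s

From the circular-orbit relation v² = μ/r at r = 8170 km: μ = v²r = (6.98)² × 8170 = 3.98046×10^5 km³/s².
Transfer-ellipse semi-major axis a_t = (r₁ + r₂)/2 = (8170 + 43700)/2 = 25935 km.
Circular speed at r₁: v₁ = √(μ/r₁) = √(3.98046×10^5/8170) = 6.980 km/s.
On the transfer ellipse at r₁, vis-viva gives v_p = √[μ(2/r₁ − 1/a_t)] = 9.061 km/s.
First burn Δv₁ = |v_p − v₁| = 2.081 km/s.
At r₂, v₂ = √(μ/r₂) = 3.018 km/s.
Transfer-orbit speed at r₂: v_a = √[μ(2/r₂ − 1/a_t)] = 1.694 km/s.
Second burn Δv₂ = |v₂ − v_a| = 1.324 km/s.
Δv = Δv₁ + Δv₂ = 2.081 + 1.324 = 3.405 km/s.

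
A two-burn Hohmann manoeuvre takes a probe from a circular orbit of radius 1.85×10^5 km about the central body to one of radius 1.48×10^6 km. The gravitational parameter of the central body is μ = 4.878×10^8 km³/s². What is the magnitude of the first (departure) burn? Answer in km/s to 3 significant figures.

Transfer-ellipse semi-major axis a_t = (r₁ + r₂)/2 = (1.850×10^5 + 1.480×10^6)/2 = 8.325×10^5 km.
On the circular orbit at r = 1.850×10^5 km, v_c = √(μ/r) = 51.35 km/s.
Transfer-orbit speed at the same r (vis-viva, a = a_t): v_t = √[μ(2/r − 1/a_t)] = 68.47 km/s.
Δv₁ = |v_t − v_c| = |68.47 − 51.35| = 17.12 km/s.

Δv₁ = 17.1 km/s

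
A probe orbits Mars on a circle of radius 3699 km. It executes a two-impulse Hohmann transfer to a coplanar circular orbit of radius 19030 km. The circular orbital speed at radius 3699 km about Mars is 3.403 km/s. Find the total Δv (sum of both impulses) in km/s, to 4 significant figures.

Δv = 1.645 km/s

From the circular-orbit relation v² = μ/r at r = 3699 km: μ = v²r = (3.403)² × 3699 = 42835.9 km³/s².
Transfer-ellipse semi-major axis a_t = (r₁ + r₂)/2 = (3699 + 19030)/2 = 11364.5 km.
Circular speed at r₁: v₁ = √(μ/r₁) = √(42835.9/3699) = 3.403 km/s.
Transfer-orbit speed at r₁ (v² = μ(2/r − 1/a)): v_p = √[μ(2/r₁ − 1/a_t)] = 4.404 km/s.
First burn Δv₁ = |v_p − v₁| = 1.001 km/s.
At r₂, v₂ = √(μ/r₂) = 1.50032 km/s.
Transfer-orbit speed at r₂: v_a = √[μ(2/r₂ − 1/a_t)] = 0.855957 km/s.
Second burn Δv₂ = |v₂ − v_a| = 0.6444 km/s.
Total Δv = Δv₁ + Δv₂ = 1.645 km/s.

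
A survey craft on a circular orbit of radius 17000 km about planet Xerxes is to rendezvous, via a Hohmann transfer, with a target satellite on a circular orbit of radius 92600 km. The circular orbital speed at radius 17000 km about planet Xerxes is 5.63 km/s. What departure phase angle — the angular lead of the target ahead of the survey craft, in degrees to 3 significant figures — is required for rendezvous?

φ = 98.1°

From the circular-orbit relation v² = μ/r at r = 17000 km: μ = v²r = (5.63)² × 17000 = 5.38847×10^5 km³/s².
The Hohmann ellipse has a_t = (r₁ + r₂)/2 = 54800 km.
Transfer time t = π√(a_t³/μ) = 54902.0 s.
The target's mean motion on its circular orbit is ω₂ = √(μ/r₂³) = 2.60505×10^-5 rad/s.
Angle swept by the target during transfer: ω₂·t = 1.43022 rad = 81.946°.
Arrival is 180° from departure on the ellipse, so φ = 180° − 81.946° = 98.1°.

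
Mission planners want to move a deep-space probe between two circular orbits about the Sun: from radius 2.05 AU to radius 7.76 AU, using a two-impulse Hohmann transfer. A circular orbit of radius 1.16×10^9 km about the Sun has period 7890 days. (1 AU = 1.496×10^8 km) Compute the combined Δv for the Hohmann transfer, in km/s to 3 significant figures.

From Kepler's third law T² = 4π²r³/μ at r = 1.16×10^9 km, T = 7890 days = 7890 × 86400 s = 6.81696×10^8 s: μ = 4π²r³/T² = 1.32603×10^11 km³/s².
In km: r₁ = 2.05 × 1.496×10^8 = 3.0668×10^8 km; r₂ = 7.76 × 1.496×10^8 = 1.160896×10^9 km.
Transfer-ellipse semi-major axis a_t = (r₁ + r₂)/2 = (3.0668×10^8 + 1.160896×10^9)/2 = 7.33788×10^8 km.
Circular speed at r₁: v₁ = √(μ/r₁) = √(1.32603×10^11/3.0668×10^8) = 20.7938 km/s.
On the transfer ellipse at r₁, vis-viva equation gives v_p = √[μ(2/r₁ − 1/a_t)] = 26.1544 km/s.
First burn Δv₁ = |v_p − v₁| = 5.361 km/s.
Circular speed at r₂: v₂ = √(μ/r₂) = 10.6876 km/s.
Transfer-orbit speed at r₂: v_a = √[μ(2/r₂ − 1/a_t)] = 6.90934 km/s.
Second burn Δv₂ = |v₂ − v_a| = 3.778 km/s.
Δv = Δv₁ + Δv₂ = 5.361 + 3.778 = 9.139 km/s.

Δv = 9.14 km/s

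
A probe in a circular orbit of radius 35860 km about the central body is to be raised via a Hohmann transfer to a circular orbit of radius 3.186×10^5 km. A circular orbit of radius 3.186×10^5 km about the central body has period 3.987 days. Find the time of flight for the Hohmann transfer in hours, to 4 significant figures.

t = 19.85 hours

From Kepler's third law T² = 4π²r³/μ at r = 3.186×10^5 km, T = 3.987 days = 3.987 × 86400 s = 3.444768×10^5 s: μ = 4π²r³/T² = 1.07591×10^7 km³/s².
Semi-major axis of the transfer orbit: a_t = (35860 + 3.186×10^5)/2 = 1.7723×10^5 km.
By Kepler's third law the transfer-orbit period is T = 2π√(a_t³/μ), so t = T/2 = 71460 s.
Converting: 71460 s ÷ 3600 s/hour = 19.85 hours.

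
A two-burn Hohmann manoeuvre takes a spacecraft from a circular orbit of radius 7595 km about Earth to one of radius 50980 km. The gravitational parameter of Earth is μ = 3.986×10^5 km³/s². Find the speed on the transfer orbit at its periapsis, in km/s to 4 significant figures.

Transfer-ellipse semi-major axis a_t = (r₁ + r₂)/2 = (7595 + 50980)/2 = 29287.5 km.
The periapsis of the transfer ellipse is at r = 7595 km.
Applying v² = μ(2/r − 1/a_t): v = 9.558 km/s.

v = 9.558 km/s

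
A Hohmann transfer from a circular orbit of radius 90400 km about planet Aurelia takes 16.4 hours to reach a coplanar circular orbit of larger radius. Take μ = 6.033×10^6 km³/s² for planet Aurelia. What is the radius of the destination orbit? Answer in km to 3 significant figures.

r₂ = 1.67×10^5 km

Transfer time t = 16.4 hours = 59040 s, and t = π√(a_t³/μ).
So a_t = (μ t²/π²)^(1/3) = (6.033×10^6 × (59040)² / π²)^(1/3) = 1.2868×10^5 km.
Since a_t = (r₁ + r₂)/2, r₂ = 2a_t − r₁ = 2×1.2868×10^5 − 90400 = 1.6696×10^5 km.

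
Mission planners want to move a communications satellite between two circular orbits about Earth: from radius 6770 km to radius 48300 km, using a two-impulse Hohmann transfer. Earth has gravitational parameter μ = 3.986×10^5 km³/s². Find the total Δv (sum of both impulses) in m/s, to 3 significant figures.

Semi-major axis of the transfer orbit: a_t = (6770 + 48300)/2 = 27535 km.
Circular speed at r₁: v₁ = √(μ/r₁) = √(3.986×10^5/6770) = 7.6731610 km/s.
Transfer-orbit speed at r₁ (vis-viva equation): v_p = √[μ(2/r₁ − 1/a_t)] = 10.162612 km/s.
First burn Δv₁ = |v_p − v₁| = 2.4895 km/s.
Circular speed at r₂: v₂ = √(μ/r₂) = 2.8727 km/s.
Transfer-orbit speed at r₂: v_a = √[μ(2/r₂ − 1/a_t)] = 1.4244 km/s.
Second burn Δv₂ = |v₂ − v_a| = 1.4483 km/s.
Δv = Δv₁ + Δv₂ = 2.4895 + 1.4483 = 3.938 km/s.

Δv = 3940 m/s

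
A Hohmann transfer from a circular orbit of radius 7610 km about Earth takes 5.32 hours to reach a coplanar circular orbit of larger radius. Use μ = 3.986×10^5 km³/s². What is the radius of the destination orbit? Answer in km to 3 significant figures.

Transfer time t = 5.32 hours = 19152 s, and t = π√(a_t³/μ).
So a_t = (μ t²/π²)^(1/3) = (3.986×10^5 × (19152)² / π²)^(1/3) = 24560 km.
Since a_t = (r₁ + r₂)/2, r₂ = 2a_t − r₁ = 2×24560 − 7610 = 41510 km.

r₂ = 41500 km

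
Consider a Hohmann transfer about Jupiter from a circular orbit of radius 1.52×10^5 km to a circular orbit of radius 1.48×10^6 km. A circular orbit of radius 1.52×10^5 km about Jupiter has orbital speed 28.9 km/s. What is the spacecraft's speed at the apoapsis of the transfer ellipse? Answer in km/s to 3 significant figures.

v = 4.00 km/s

From the circular-orbit relation v² = μ/r at r = 1.52×10^5 km: μ = v²r = (28.9)² × 1.52×10^5 = 1.26952×10^8 km³/s².
Transfer-ellipse semi-major axis a_t = (r₁ + r₂)/2 = (1.520×10^5 + 1.480×10^6)/2 = 8.160×10^5 km.
At apoapsis, r = 1.480×10^6 km.
From the vis-viva equation, v = √[μ(2/r − 1/a_t)] = 3.997 km/s.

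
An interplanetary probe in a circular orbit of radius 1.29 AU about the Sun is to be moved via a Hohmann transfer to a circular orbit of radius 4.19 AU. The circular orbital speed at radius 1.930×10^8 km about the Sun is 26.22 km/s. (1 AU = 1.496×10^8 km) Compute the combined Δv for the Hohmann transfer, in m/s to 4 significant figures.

Δv = 10770 m/s

From the circular-orbit relation v² = μ/r at r = 1.930×10^8 km: μ = v²r = (26.22)² × 1.930×10^8 = 1.32685×10^11 km³/s².
In km: r₁ = 1.29 × 1.496×10^8 = 1.92984×10^8 km; r₂ = 4.19 × 1.496×10^8 = 6.26824×10^8 km.
The Hohmann ellipse has a_t = (r₁ + r₂)/2 = 4.09904×10^8 km.
At r₁ the circular-orbit speed is v₁ = √(μ/r₁) = 26.221 km/s.
Transfer-orbit speed at r₁ (vis-viva): v_p = √[μ(2/r₁ − 1/a_t)] = 32.425 km/s.
First burn Δv₁ = |v_p − v₁| = 6.204 km/s.
Circular speed at r₂: v₂ = √(μ/r₂) = 14.549 km/s.
Transfer-orbit speed at r₂: v_a = √[μ(2/r₂ − 1/a_t)] = 9.9829 km/s.
Second burn Δv₂ = |v₂ − v_a| = 4.566 km/s.
Δv = Δv₁ + Δv₂ = 6.204 + 4.566 = 10.77 km/s.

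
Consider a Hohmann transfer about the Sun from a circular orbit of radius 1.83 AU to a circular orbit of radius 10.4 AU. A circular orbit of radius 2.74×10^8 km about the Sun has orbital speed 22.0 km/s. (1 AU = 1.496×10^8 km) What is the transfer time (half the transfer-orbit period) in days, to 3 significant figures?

From the circular-orbit relation v² = μ/r at r = 2.74×10^8 km: μ = v²r = (22.0)² × 2.74×10^8 = 1.32616×10^11 km³/s².
In km: r₁ = 1.83 × 1.496×10^8 = 2.73768×10^8 km; r₂ = 10.4 × 1.496×10^8 = 1.55584×10^9 km.
The Hohmann ellipse has a_t = (r₁ + r₂)/2 = 9.14804×10^8 km.
By Kepler's third law the transfer-orbit period is T = 2π√(a_t³/μ), so t = T/2 = 2.387×10^8 s.
Converting: 2.387×10^8 s ÷ 86400 s/day = 2760 days.

t = 2760 days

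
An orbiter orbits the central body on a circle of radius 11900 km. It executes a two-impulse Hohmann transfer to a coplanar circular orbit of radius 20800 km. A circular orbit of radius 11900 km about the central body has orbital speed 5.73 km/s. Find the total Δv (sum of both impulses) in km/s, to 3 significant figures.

From the circular-orbit relation v² = μ/r at r = 11900 km: μ = v²r = (5.73)² × 11900 = 3.90712×10^5 km³/s².
Transfer-ellipse semi-major axis a_t = (r₁ + r₂)/2 = (11900 + 20800)/2 = 16350 km.
Circular speed at r₁: v₁ = √(μ/r₁) = √(3.90712×10^5/11900) = 5.7300 km/s.
On the transfer ellipse at r₁, v² = μ(2/r − 1/a) gives v_p = √[μ(2/r₁ − 1/a_t)] = 6.4629 km/s.
First burn Δv₁ = |v_p − v₁| = 0.73290 km/s.
At r₂, v₂ = √(μ/r₂) = 4.334075 km/s.
Transfer-orbit speed at r₂: v_a = √[μ(2/r₂ − 1/a_t)] = 3.697524 km/s.
Second burn Δv₂ = |v₂ − v_a| = 0.63655 km/s.
Total Δv = Δv₁ + Δv₂ = 1.369 km/s.

Δv = 1.37 km/s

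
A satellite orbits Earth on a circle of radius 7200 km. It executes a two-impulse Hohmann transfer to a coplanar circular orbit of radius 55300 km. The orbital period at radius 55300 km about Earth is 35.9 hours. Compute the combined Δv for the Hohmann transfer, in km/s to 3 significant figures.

Δv = 3.86 km/s

From Kepler's third law T² = 4π²r³/μ at r = 55300 km, T = 35.9 hours = 35.9 × 3600 s = 1.2924×10^5 s: μ = 4π²r³/T² = 3.99707×10^5 km³/s².
The Hohmann ellipse has a_t = (r₁ + r₂)/2 = 31250 km.
Circular speed at r₁: v₁ = √(μ/r₁) = √(3.99707×10^5/7200) = 7.451 km/s.
Transfer-orbit speed at r₁ (vis-viva equation): v_p = √[μ(2/r₁ − 1/a_t)] = 9.912 km/s.
First burn Δv₁ = |v_p − v₁| = 2.461 km/s.
Circular speed at r₂: v₂ = √(μ/r₂) = 2.688 km/s.
Transfer-orbit speed at r₂: v_a = √[μ(2/r₂ − 1/a_t)] = 1.290 km/s.
Second burn Δv₂ = |v₂ − v_a| = 1.398 km/s.
Total Δv = Δv₁ + Δv₂ = 3.859 km/s.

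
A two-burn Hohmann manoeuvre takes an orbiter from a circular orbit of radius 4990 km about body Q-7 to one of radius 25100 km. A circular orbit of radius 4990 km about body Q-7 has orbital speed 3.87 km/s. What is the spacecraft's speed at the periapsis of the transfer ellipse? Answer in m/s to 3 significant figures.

v = 5000 m/s

From the circular-orbit relation v² = μ/r at r = 4990 km: μ = v²r = (3.87)² × 4990 = 74734.7 km³/s².
Semi-major axis of the transfer orbit: a_t = (4990 + 25100)/2 = 15045 km.
At periapsis, r = 4990 km.
Vis-viva: v = √[μ(2/r − 1/a_t)] = √[74734.7 × (2/4990 − 1/15045)] = 4.999 km/s.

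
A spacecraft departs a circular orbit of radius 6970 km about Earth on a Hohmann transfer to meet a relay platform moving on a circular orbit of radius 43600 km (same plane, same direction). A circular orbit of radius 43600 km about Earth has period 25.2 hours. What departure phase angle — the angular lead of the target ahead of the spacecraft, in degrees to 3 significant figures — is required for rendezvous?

From Kepler's third law T² = 4π²r³/μ at r = 43600 km, T = 25.2 hours = 25.2 × 3600 s = 90720 s: μ = 4π²r³/T² = 3.97570×10^5 km³/s².
Transfer-ellipse semi-major axis a_t = (r₁ + r₂)/2 = (6970 + 43600)/2 = 25285 km.
Transfer time t = π√(a_t³/μ) = 20032.6 s.
The target's mean motion on its circular orbit is ω₂ = √(μ/r₂³) = 6.92591×10^-5 rad/s.
Angle swept by the target during transfer: ω₂·t = 1.3874 rad = 79.49°.
The spacecraft traverses 180° on the transfer ellipse, so the target must lead by 180° − 79.49° = 101°.

φ = 101°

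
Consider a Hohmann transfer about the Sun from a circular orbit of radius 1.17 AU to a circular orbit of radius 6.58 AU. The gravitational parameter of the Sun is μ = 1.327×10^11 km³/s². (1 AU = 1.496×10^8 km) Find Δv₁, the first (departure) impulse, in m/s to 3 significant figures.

In km: r₁ = 1.17 × 1.496×10^8 = 1.75032×10^8 km; r₂ = 6.58 × 1.496×10^8 = 9.84368×10^8 km.
Transfer-ellipse semi-major axis a_t = (r₁ + r₂)/2 = (1.75032×10^8 + 9.84368×10^8)/2 = 5.797×10^8 km.
Circular speed at r = 1.75032×10^8 km: v_c = √(μ/r) = 27.534 km/s.
Vis-viva on the transfer ellipse at r = 1.75032×10^8 km gives v_t = √[μ(2/r − 1/a_t)] = 35.880 km/s.
Δv₁ = |v_t − v_c| = |35.880 − 27.534| = 8.346 km/s.

Δv₁ = 8350 m/s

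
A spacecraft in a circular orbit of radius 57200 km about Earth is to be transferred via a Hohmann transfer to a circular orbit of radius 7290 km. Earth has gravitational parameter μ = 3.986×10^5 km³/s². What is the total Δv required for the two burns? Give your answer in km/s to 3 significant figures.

Δv = 3.84 km/s

Semi-major axis of the transfer orbit: a_t = (57200 + 7290)/2 = 32245 km.
At r₁ the circular-orbit speed is v₁ = √(μ/r₁) = 2.640 km/s.
Transfer-orbit speed at r₁ (vis-viva): v_a = √[μ(2/r₁ − 1/a_t)] = 1.255 km/s.
First burn Δv₁ = |v_a − v₁| = 1.385 km/s.
At r₂, v₂ = √(μ/r₂) = 7.3944 km/s.
Transfer-orbit speed at r₂: v_p = √[μ(2/r₂ − 1/a_t)] = 9.8485 km/s.
Second burn Δv₂ = |v₂ − v_p| = 2.454 km/s.
Δv = Δv₁ + Δv₂ = 1.385 + 2.454 = 3.839 km/s.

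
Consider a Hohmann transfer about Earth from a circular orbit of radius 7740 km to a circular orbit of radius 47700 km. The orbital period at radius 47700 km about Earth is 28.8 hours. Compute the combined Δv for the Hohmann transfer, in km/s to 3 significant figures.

From Kepler's third law T² = 4π²r³/μ at r = 47700 km, T = 28.8 hours = 28.8 × 3600 s = 1.0368×10^5 s: μ = 4π²r³/T² = 3.98589×10^5 km³/s².
Semi-major axis of the transfer orbit: a_t = (7740 + 47700)/2 = 27720 km.
At r₁ the circular-orbit speed is v₁ = √(μ/r₁) = 7.1762 km/s.
On the transfer ellipse at r₁, vis-viva equation gives v_p = √[μ(2/r₁ − 1/a_t)] = 9.4136 km/s.
First burn Δv₁ = |v_p − v₁| = 2.2374 km/s.
At r₂, v₂ = √(μ/r₂) = 2.8907 km/s.
Transfer-orbit speed at r₂: v_a = √[μ(2/r₂ − 1/a_t)] = 1.5275 km/s.
Second burn Δv₂ = |v₂ − v_a| = 1.3632 km/s.
Total Δv = Δv₁ + Δv₂ = 3.601 km/s.

Δv = 3.60 km/s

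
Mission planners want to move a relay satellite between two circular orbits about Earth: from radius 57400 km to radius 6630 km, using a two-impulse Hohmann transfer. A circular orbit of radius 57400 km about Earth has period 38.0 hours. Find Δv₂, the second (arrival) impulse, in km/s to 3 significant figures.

Δv₂ = 2.63 km/s

From Kepler's third law T² = 4π²r³/μ at r = 57400 km, T = 38.0 hours = 38.0 × 3600 s = 1.368×10^5 s: μ = 4π²r³/T² = 3.98954×10^5 km³/s².
The Hohmann ellipse has a_t = (r₁ + r₂)/2 = 32015 km.
On the circular orbit at r = 6630 km, v_c = √(μ/r) = 7.7572 km/s.
Vis-viva on the transfer ellipse at r = 6630 km gives v_t = √[μ(2/r − 1/a_t)] = 10.387 km/s.
Δv₂ = |v_t − v_c| = |10.387 − 7.7572| = 2.630 km/s.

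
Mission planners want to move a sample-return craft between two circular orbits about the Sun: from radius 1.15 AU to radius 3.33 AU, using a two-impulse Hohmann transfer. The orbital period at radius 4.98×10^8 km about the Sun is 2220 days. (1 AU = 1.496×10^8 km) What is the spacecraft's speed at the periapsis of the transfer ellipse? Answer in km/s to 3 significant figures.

From Kepler's third law T² = 4π²r³/μ at r = 4.98×10^8 km, T = 2220 days = 2220 × 86400 s = 1.91808×10^8 s: μ = 4π²r³/T² = 1.32530×10^11 km³/s².
In km: r₁ = 1.15 × 1.496×10^8 = 1.7204×10^8 km; r₂ = 3.33 × 1.496×10^8 = 4.98168×10^8 km.
Semi-major axis of the transfer orbit: a_t = (1.7204×10^8 + 4.98168×10^8)/2 = 3.35104×10^8 km.
The periapsis of the transfer ellipse is at r = 1.7204×10^8 km.
Applying v² = μ(2/r − 1/a_t): v = 33.84 km/s.

v = 33.8 km/s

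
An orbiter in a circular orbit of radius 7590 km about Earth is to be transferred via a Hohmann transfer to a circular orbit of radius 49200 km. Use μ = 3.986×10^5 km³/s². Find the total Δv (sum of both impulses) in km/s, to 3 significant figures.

Δv = 3.67 km/s

Semi-major axis of the transfer orbit: a_t = (7590 + 49200)/2 = 28395 km.
Circular speed at r₁: v₁ = √(μ/r₁) = √(3.986×10^5/7590) = 7.247 km/s.
On the transfer ellipse at r₁, vis-viva gives v_p = √[μ(2/r₁ − 1/a_t)] = 9.539 km/s.
First burn Δv₁ = |v_p − v₁| = 2.292 km/s.
Circular speed at r₂: v₂ = √(μ/r₂) = 2.8463 km/s.
Transfer-orbit speed at r₂: v_a = √[μ(2/r₂ − 1/a_t)] = 1.4716 km/s.
Second burn Δv₂ = |v₂ − v_a| = 1.375 km/s.
Δv = Δv₁ + Δv₂ = 2.292 + 1.375 = 3.667 km/s.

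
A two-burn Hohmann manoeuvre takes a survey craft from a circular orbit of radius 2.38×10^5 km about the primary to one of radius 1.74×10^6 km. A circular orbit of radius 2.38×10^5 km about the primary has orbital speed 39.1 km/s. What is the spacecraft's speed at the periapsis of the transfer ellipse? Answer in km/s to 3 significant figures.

From the circular-orbit relation v² = μ/r at r = 2.38×10^5 km: μ = v²r = (39.1)² × 2.38×10^5 = 3.63857×10^8 km³/s².
Transfer-ellipse semi-major axis a_t = (r₁ + r₂)/2 = (2.380×10^5 + 1.740×10^6)/2 = 9.890×10^5 km.
The periapsis of the transfer ellipse is at r = 2.380×10^5 km.
Applying v² = μ(2/r − 1/a_t): v = 51.86 km/s.

v = 51.9 km/s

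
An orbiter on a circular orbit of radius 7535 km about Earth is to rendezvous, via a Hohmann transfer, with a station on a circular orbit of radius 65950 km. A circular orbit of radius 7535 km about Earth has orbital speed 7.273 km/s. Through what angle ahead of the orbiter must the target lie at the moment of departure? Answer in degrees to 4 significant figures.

From the circular-orbit relation v² = μ/r at r = 7535 km: μ = v²r = (7.273)² × 7535 = 3.98575×10^5 km³/s².
Semi-major axis of the transfer orbit: a_t = (7535 + 65950)/2 = 36742.5 km.
Transfer time t = π√(a_t³/μ) = 35047 s.
The target's mean motion on its circular orbit is ω₂ = √(μ/r₂³) = 3.7276×10^-5 rad/s.
Angle swept by the target during transfer: ω₂·t = 1.30641 rad = 74.852°.
Arrival is 180° from departure on the ellipse, so φ = 180° − 74.852° = 105.1°.

φ = 105.1°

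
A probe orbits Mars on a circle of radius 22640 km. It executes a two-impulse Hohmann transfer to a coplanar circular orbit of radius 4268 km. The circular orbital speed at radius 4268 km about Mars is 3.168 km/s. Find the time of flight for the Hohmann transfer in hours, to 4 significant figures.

t = 6.580 hours

From the circular-orbit relation v² = μ/r at r = 4268 km: μ = v²r = (3.168)² × 4268 = 42834.6 km³/s².
Transfer-ellipse semi-major axis a_t = (r₁ + r₂)/2 = (22640 + 4268)/2 = 13454 km.
Half the transfer-orbit period gives t = π√(a_t³/μ) = 23688 s.
Converting: 23688 s ÷ 3600 s/hour = 6.580 hours.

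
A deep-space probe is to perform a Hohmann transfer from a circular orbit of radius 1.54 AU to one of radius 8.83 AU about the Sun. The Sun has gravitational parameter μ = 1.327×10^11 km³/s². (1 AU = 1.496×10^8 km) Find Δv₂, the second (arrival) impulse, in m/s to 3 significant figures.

In km: r₁ = 1.54 × 1.496×10^8 = 2.30384×10^8 km; r₂ = 8.83 × 1.496×10^8 = 1.320968×10^9 km.
The Hohmann ellipse has a_t = (r₁ + r₂)/2 = 7.75676×10^8 km.
On the circular orbit at r = 1.320968×10^9 km, v_c = √(μ/r) = 10.023 km/s.
Transfer-orbit speed at the same r (vis-viva, a = a_t): v_t = √[μ(2/r − 1/a_t)] = 5.4623 km/s.
Δv₂ = |v_t − v_c| = |5.4623 − 10.023| = 4.561 km/s.

Δv₂ = 4560 m/s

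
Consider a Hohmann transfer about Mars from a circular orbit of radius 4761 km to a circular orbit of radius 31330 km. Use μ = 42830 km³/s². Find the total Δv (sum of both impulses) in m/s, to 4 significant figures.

The Hohmann ellipse has a_t = (r₁ + r₂)/2 = 18045.5 km.
Circular speed at r₁: v₁ = √(μ/r₁) = √(42830/4761) = 2.9993 km/s.
Transfer-orbit speed at r₁ (vis-viva equation): v_p = √[μ(2/r₁ − 1/a_t)] = 3.9520 km/s.
First burn Δv₁ = |v_p − v₁| = 0.9527 km/s.
Circular speed at r₂: v₂ = √(μ/r₂) = 1.169214 km/s.
Transfer-orbit speed at r₂: v_a = √[μ(2/r₂ − 1/a_t)] = 0.6005629 km/s.
Second burn Δv₂ = |v₂ − v_a| = 0.5687 km/s.
Total Δv = Δv₁ + Δv₂ = 1.521 km/s.

Δv = 1521 m/s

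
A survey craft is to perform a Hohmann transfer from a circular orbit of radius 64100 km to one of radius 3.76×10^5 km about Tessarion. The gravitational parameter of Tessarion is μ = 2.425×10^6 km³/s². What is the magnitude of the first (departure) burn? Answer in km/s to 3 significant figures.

Semi-major axis of the transfer orbit: a_t = (64100 + 3.760×10^5)/2 = 2.2005×10^5 km.
Circular speed at r = 64100 km: v_c = √(μ/r) = 6.151 km/s.
Transfer-orbit speed at the same r (vis-viva, a = a_t): v_t = √[μ(2/r − 1/a_t)] = 8.040 km/s.
Δv₁ = |v_t − v_c| = |8.040 − 6.151| = 1.889 km/s.

Δv₁ = 1.89 km/s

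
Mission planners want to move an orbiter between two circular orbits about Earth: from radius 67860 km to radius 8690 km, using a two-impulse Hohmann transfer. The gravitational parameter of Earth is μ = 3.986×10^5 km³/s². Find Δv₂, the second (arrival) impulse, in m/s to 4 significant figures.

Transfer-ellipse semi-major axis a_t = (r₁ + r₂)/2 = (67860 + 8690)/2 = 38275 km.
On the circular orbit at r = 8690 km, v_c = √(μ/r) = 6.773 km/s.
Transfer-orbit speed at the same r (vis-viva, a = a_t): v_t = √[μ(2/r − 1/a_t)] = 9.018 km/s.
Δv₂ = |v_t − v_c| = |9.018 − 6.773| = 2.245 km/s.

Δv₂ = 2245 m/s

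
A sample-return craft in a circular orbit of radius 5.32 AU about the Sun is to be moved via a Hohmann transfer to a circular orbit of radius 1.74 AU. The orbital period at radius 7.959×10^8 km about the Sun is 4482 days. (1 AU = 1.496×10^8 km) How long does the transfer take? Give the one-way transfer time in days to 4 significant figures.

From Kepler's third law T² = 4π²r³/μ at r = 7.959×10^8 km, T = 4482 days = 4482 × 86400 s = 3.872448×10^8 s: μ = 4π²r³/T² = 1.32728×10^11 km³/s².
In km: r₁ = 5.32 × 1.496×10^8 = 7.95872×10^8 km; r₂ = 1.74 × 1.496×10^8 = 2.60304×10^8 km.
Semi-major axis of the transfer orbit: a_t = (7.95872×10^8 + 2.60304×10^8)/2 = 5.28088×10^8 km.
Half the transfer-orbit period gives t = π√(a_t³/μ) = 1.046×10^8 s.
Converting: 1.046×10^8 s ÷ 86400 s/day = 1211 days.

t = 1211 days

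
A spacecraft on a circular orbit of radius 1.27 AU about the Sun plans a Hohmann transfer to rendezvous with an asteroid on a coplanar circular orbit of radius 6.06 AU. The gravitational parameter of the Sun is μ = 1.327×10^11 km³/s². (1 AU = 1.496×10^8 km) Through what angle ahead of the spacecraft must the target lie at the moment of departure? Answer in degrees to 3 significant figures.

φ = 95.3°

In km: r₁ = 1.27 × 1.496×10^8 = 1.89992×10^8 km; r₂ = 6.06 × 1.496×10^8 = 9.06576×10^8 km.
Transfer-ellipse semi-major axis a_t = (r₁ + r₂)/2 = (1.89992×10^8 + 9.06576×10^8)/2 = 5.48284×10^8 km.
The half-period of the transfer ellipse is t = π√(a_t³/μ) = 1.1072×10^8 s.
The target's mean motion on its circular orbit is ω₂ = √(μ/r₂³) = 1.3345×10^-8 rad/s.
Angle swept by the target during transfer: ω₂·t = 1.4776 rad = 84.66°.
The spacecraft traverses 180° on the transfer ellipse, so the target must lead by 180° − 84.66° = 95.3°.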